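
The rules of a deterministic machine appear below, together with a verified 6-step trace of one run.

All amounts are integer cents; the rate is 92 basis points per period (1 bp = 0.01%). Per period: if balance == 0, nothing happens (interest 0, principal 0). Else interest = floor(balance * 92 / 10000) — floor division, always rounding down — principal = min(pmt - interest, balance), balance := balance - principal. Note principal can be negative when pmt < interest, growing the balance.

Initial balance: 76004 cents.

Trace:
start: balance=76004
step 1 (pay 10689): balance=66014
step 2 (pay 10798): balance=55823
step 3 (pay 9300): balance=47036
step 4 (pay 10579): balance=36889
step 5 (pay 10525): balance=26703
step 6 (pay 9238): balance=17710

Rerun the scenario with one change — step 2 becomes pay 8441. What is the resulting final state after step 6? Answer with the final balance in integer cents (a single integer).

(re-executing from step 2 with the substitution; state before step 2: balance=66014)
step 2 (pay 8441): balance=58180
step 3 (pay 9300): balance=49415
step 4 (pay 10579): balance=39290
step 5 (pay 10525): balance=29126
step 6 (pay 9238): balance=20155

20155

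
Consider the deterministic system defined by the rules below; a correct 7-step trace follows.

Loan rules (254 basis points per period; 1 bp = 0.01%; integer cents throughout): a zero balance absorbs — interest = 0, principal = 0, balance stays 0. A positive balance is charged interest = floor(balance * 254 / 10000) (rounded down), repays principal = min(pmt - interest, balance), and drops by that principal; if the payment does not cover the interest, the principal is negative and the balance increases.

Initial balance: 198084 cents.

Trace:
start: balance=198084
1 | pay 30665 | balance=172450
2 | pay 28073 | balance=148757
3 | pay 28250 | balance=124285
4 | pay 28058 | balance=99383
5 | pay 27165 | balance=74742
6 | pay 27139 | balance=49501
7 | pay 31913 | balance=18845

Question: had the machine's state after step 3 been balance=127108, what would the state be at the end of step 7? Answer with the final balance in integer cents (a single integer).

21965

state after step 3 := balance=127108
4 | pay 28058 | balance=102278
5 | pay 27165 | balance=77710
6 | pay 27139 | balance=52544
7 | pay 31913 | balance=21965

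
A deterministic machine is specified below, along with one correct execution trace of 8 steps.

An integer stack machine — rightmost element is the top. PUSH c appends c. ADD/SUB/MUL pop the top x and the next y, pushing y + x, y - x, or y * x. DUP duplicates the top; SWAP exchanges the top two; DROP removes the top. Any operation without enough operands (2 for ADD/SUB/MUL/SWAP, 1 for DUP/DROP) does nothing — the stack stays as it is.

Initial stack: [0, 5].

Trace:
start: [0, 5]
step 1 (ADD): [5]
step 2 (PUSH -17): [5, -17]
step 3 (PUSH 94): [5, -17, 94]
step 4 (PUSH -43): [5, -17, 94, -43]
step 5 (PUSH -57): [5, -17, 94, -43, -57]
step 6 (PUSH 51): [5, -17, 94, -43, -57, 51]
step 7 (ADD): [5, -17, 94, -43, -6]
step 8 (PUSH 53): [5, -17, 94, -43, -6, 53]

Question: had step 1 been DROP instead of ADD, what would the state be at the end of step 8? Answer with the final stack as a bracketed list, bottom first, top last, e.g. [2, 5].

[0, -17, 94, -43, -6, 53]

(re-executing from step 1 with the substitution; state before step 1: [0, 5])
step 1 (DROP): [0]
step 2 (PUSH -17): [0, -17]
step 3 (PUSH 94): [0, -17, 94]
step 4 (PUSH -43): [0, -17, 94, -43]
step 5 (PUSH -57): [0, -17, 94, -43, -57]
step 6 (PUSH 51): [0, -17, 94, -43, -57, 51]
step 7 (ADD): [0, -17, 94, -43, -6]
step 8 (PUSH 53): [0, -17, 94, -43, -6, 53]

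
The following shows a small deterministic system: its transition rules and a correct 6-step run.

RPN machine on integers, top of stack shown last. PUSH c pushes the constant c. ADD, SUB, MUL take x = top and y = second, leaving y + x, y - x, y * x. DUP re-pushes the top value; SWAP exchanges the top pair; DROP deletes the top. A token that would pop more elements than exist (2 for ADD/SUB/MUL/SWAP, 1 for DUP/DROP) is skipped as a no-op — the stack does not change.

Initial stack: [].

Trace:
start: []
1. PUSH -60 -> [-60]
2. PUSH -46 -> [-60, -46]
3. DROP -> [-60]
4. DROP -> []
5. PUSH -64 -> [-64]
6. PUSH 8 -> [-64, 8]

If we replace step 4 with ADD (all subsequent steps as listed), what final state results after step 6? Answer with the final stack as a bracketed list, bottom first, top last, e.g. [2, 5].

[-60, -64, 8]

(re-executing from step 4 with the substitution; state before step 4: [-60])
4. ADD -> [-60]
5. PUSH -64 -> [-60, -64]
6. PUSH 8 -> [-60, -64, 8]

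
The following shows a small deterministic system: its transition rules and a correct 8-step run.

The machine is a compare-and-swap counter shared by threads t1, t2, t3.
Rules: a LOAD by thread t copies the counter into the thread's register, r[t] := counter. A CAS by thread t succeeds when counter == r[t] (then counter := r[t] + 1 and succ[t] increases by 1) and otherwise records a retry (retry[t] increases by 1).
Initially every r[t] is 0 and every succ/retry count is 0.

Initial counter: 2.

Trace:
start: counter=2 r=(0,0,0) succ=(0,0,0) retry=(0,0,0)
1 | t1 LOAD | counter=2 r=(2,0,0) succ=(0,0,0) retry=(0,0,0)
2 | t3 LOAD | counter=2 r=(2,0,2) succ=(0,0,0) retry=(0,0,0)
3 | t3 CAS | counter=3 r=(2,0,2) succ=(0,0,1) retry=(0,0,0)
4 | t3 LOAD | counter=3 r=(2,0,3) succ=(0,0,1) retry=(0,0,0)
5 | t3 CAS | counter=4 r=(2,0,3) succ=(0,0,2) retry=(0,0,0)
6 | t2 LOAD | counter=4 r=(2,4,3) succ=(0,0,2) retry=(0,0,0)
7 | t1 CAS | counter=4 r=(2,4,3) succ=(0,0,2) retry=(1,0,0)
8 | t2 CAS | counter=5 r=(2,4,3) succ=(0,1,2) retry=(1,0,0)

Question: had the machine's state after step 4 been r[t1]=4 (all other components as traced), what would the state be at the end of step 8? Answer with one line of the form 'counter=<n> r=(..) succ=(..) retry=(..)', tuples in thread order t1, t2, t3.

state after step 4 := counter=3 r=(4,0,3) succ=(0,0,1) retry=(0,0,0)
5 | t3 CAS | counter=4 r=(4,0,3) succ=(0,0,2) retry=(0,0,0)
6 | t2 LOAD | counter=4 r=(4,4,3) succ=(0,0,2) retry=(0,0,0)
7 | t1 CAS | counter=5 r=(4,4,3) succ=(1,0,2) retry=(0,0,0)
8 | t2 CAS | counter=5 r=(4,4,3) succ=(1,0,2) retry=(0,1,0)

counter=5 r=(4,4,3) succ=(1,0,2) retry=(0,1,0)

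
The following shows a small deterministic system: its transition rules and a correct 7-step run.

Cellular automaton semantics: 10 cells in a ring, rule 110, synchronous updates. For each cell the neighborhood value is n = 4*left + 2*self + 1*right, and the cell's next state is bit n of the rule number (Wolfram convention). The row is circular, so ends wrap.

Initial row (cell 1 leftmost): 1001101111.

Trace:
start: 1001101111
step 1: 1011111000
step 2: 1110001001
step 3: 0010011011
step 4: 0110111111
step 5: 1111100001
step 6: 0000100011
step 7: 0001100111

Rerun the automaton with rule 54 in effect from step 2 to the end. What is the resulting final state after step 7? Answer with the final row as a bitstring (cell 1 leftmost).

(re-executing steps 2..7 under rule 54; state before step 2: 1011111000)
step 2: 1100000101
step 3: 0010001110
step 4: 0111010001
step 5: 1000111011
step 6: 0101000100
step 7: 1111101110

1111101110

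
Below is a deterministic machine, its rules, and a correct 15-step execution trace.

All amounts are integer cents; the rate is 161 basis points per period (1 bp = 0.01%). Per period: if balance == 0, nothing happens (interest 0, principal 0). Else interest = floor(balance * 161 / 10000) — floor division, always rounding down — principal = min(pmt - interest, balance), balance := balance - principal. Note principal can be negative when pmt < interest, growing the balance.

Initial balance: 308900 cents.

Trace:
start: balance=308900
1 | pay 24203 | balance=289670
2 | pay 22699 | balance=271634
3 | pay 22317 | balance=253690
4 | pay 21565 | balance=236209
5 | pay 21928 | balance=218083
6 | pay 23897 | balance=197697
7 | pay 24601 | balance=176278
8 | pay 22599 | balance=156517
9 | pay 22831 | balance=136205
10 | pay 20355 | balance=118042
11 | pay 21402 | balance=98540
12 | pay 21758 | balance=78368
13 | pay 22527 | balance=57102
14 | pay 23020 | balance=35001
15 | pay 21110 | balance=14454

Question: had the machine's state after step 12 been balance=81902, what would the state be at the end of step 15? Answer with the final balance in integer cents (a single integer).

18162

state after step 12 := balance=81902
13 | pay 22527 | balance=60693
14 | pay 23020 | balance=38650
15 | pay 21110 | balance=18162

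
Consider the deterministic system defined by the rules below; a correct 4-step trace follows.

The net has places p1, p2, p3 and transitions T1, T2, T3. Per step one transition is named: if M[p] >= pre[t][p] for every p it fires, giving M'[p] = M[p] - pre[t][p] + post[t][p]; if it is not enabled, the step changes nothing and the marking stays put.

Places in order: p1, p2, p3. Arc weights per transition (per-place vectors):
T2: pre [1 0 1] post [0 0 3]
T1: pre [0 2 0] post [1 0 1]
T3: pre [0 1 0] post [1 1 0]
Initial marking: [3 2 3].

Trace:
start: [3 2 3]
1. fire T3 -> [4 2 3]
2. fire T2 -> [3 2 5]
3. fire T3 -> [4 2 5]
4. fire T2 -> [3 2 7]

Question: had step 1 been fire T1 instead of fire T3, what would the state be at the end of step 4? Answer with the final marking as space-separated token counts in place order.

(re-executing from step 1 with the substitution; state before step 1: [3 2 3])
1. fire T1 -> [4 0 4]
2. fire T2 -> [3 0 6]
3. fire T3 -> [3 0 6]
4. fire T2 -> [2 0 8]

2 0 8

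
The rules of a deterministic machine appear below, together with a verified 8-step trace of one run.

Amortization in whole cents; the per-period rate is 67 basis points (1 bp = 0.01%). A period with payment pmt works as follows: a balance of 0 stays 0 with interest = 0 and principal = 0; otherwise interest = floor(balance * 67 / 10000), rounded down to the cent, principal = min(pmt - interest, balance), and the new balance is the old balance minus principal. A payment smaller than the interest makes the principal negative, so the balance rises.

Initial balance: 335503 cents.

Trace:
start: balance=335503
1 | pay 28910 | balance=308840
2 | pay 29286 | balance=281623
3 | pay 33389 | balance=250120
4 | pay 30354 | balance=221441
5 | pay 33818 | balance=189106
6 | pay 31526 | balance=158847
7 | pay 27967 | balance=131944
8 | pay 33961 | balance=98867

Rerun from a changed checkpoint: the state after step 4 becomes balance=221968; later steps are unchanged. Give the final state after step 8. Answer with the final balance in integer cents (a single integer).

state after step 4 := balance=221968
5 | pay 33818 | balance=189637
6 | pay 31526 | balance=159381
7 | pay 27967 | balance=132481
8 | pay 33961 | balance=99407

99407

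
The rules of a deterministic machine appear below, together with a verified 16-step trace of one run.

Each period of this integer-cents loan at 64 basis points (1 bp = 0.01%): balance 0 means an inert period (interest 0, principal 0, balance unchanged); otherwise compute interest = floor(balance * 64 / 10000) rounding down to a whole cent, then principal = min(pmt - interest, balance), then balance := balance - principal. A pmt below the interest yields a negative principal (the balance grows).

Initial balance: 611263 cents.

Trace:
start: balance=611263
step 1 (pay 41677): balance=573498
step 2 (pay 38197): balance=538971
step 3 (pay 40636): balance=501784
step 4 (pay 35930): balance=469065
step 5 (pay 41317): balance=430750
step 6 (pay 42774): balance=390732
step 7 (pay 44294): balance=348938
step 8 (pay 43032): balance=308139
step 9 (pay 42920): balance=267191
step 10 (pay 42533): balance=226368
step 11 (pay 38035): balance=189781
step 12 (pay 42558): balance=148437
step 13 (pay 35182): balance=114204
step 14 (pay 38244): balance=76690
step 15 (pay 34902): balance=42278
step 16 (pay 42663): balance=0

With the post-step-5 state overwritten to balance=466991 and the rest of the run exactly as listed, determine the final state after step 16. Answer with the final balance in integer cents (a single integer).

state after step 5 := balance=466991
step 6 (pay 42774): balance=427205
step 7 (pay 44294): balance=385645
step 8 (pay 43032): balance=345081
step 9 (pay 42920): balance=304369
step 10 (pay 42533): balance=263783
step 11 (pay 38035): balance=227436
step 12 (pay 42558): balance=186333
step 13 (pay 35182): balance=152343
step 14 (pay 38244): balance=115073
step 15 (pay 34902): balance=80907
step 16 (pay 42663): balance=38761

38761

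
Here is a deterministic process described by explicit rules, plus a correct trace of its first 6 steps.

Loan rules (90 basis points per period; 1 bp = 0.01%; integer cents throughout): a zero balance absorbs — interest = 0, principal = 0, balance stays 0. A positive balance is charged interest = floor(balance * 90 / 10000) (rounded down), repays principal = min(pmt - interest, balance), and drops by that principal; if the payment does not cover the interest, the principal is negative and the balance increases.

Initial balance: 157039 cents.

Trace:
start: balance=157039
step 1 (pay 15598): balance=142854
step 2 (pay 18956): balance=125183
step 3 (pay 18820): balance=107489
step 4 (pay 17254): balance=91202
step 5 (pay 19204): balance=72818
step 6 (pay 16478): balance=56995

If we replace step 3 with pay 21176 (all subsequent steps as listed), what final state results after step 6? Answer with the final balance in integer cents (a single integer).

54575

(re-executing from step 3 with the substitution; state before step 3: balance=125183)
step 3 (pay 21176): balance=105133
step 4 (pay 17254): balance=88825
step 5 (pay 19204): balance=70420
step 6 (pay 16478): balance=54575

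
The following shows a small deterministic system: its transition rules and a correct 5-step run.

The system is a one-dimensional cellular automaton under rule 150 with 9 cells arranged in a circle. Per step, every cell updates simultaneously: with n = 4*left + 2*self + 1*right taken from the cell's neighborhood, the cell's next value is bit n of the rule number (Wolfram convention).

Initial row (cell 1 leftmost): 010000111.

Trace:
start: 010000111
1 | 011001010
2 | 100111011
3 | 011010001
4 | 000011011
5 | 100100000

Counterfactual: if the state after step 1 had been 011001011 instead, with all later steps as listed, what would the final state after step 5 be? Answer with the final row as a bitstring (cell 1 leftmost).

state after step 1 := 011001011
2 | 000111000
3 | 001010100
4 | 011010110
5 | 100010001

100010001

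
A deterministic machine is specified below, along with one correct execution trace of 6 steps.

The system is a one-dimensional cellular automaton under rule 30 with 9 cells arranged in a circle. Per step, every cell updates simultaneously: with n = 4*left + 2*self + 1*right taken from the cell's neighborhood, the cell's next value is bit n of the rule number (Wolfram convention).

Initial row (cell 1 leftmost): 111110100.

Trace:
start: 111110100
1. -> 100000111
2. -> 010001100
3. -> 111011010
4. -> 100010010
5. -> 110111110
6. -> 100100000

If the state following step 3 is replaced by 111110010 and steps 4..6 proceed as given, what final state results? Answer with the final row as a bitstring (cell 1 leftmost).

101110101

state after step 3 := 111110010
4. -> 100001110
5. -> 110011000
6. -> 101110101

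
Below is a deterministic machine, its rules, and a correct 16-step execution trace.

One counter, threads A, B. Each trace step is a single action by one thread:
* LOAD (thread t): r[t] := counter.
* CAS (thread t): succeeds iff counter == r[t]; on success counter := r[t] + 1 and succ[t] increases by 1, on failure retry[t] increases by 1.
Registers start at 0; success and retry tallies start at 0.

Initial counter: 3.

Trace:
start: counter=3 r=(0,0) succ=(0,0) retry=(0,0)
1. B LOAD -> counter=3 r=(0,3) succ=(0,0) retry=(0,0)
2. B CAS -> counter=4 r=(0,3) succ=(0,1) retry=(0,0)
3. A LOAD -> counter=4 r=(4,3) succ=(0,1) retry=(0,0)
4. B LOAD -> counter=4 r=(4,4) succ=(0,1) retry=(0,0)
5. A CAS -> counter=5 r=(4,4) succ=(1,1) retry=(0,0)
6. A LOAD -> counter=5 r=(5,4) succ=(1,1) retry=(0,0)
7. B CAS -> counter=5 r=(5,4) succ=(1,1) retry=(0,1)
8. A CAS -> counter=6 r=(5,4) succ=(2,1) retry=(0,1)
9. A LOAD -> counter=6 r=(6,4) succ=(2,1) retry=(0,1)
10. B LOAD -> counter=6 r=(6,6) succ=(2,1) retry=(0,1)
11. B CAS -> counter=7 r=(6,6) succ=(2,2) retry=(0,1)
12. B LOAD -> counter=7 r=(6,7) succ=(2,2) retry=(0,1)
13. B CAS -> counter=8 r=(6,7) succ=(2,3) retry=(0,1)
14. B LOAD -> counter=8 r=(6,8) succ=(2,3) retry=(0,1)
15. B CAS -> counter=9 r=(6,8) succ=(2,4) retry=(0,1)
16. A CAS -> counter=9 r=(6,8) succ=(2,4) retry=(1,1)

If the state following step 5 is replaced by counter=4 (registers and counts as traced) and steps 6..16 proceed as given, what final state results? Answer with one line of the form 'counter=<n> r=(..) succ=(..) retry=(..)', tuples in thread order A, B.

state after step 5 := counter=4 r=(4,4) succ=(1,1) retry=(0,0)
6. A LOAD -> counter=4 r=(4,4) succ=(1,1) retry=(0,0)
7. B CAS -> counter=5 r=(4,4) succ=(1,2) retry=(0,0)
8. A CAS -> counter=5 r=(4,4) succ=(1,2) retry=(1,0)
9. A LOAD -> counter=5 r=(5,4) succ=(1,2) retry=(1,0)
10. B LOAD -> counter=5 r=(5,5) succ=(1,2) retry=(1,0)
11. B CAS -> counter=6 r=(5,5) succ=(1,3) retry=(1,0)
12. B LOAD -> counter=6 r=(5,6) succ=(1,3) retry=(1,0)
13. B CAS -> counter=7 r=(5,6) succ=(1,4) retry=(1,0)
14. B LOAD -> counter=7 r=(5,7) succ=(1,4) retry=(1,0)
15. B CAS -> counter=8 r=(5,7) succ=(1,5) retry=(1,0)
16. A CAS -> counter=8 r=(5,7) succ=(1,5) retry=(2,0)

counter=8 r=(5,7) succ=(1,5) retry=(2,0)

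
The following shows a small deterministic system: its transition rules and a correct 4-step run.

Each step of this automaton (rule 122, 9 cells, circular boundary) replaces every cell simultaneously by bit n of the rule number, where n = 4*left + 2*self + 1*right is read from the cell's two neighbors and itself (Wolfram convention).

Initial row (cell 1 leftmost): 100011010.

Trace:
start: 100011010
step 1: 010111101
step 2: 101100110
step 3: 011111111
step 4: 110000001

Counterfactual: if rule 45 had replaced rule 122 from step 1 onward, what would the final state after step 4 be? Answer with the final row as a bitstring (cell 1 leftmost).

110111101

(re-executing steps 1..4 under rule 45; state before step 1: 100011010)
step 1: 101010111
step 2: 011111100
step 3: 010000001
step 4: 110111101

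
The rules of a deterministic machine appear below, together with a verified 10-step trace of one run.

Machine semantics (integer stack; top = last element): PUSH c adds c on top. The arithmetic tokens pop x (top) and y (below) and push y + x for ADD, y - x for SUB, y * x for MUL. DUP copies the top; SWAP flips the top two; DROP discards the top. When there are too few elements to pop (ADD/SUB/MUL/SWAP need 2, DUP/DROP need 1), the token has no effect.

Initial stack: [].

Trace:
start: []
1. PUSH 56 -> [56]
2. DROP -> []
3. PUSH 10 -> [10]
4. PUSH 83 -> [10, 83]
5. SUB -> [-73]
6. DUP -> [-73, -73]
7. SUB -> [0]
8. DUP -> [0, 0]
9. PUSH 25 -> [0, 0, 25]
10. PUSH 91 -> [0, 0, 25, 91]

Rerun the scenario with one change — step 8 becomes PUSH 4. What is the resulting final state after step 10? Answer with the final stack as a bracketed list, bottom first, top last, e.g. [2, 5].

[0, 4, 25, 91]

(re-executing from step 8 with the substitution; state before step 8: [0])
8. PUSH 4 -> [0, 4]
9. PUSH 25 -> [0, 4, 25]
10. PUSH 91 -> [0, 4, 25, 91]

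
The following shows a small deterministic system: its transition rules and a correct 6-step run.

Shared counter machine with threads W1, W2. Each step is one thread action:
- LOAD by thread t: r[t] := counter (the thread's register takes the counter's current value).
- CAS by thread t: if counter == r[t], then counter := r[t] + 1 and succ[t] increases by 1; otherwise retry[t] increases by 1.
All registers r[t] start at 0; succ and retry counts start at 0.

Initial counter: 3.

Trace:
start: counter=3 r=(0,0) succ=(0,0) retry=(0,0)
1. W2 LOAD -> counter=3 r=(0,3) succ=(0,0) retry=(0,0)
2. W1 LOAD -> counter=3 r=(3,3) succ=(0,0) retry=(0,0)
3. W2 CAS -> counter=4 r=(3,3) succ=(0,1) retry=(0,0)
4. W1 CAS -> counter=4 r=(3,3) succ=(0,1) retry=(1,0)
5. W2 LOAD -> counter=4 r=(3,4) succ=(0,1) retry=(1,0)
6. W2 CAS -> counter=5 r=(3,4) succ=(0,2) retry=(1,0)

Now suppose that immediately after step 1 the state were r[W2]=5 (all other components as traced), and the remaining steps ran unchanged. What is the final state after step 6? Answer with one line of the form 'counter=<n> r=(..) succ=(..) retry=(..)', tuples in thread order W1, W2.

counter=5 r=(3,4) succ=(1,1) retry=(0,1)

state after step 1 := counter=3 r=(0,5) succ=(0,0) retry=(0,0)
2. W1 LOAD -> counter=3 r=(3,5) succ=(0,0) retry=(0,0)
3. W2 CAS -> counter=3 r=(3,5) succ=(0,0) retry=(0,1)
4. W1 CAS -> counter=4 r=(3,5) succ=(1,0) retry=(0,1)
5. W2 LOAD -> counter=4 r=(3,4) succ=(1,0) retry=(0,1)
6. W2 CAS -> counter=5 r=(3,4) succ=(1,1) retry=(0,1)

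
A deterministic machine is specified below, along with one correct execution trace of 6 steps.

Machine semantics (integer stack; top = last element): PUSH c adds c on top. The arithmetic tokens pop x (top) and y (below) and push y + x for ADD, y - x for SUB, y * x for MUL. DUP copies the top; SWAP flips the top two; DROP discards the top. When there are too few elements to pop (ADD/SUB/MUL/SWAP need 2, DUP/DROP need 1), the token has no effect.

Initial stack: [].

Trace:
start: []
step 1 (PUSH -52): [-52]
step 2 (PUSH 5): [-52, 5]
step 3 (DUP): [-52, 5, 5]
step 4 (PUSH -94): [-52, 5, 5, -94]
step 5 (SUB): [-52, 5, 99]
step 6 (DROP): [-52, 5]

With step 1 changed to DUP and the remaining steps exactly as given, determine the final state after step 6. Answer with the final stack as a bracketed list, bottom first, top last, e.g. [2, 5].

(re-executing from step 1 with the substitution; state before step 1: [])
step 1 (DUP): []
step 2 (PUSH 5): [5]
step 3 (DUP): [5, 5]
step 4 (PUSH -94): [5, 5, -94]
step 5 (SUB): [5, 99]
step 6 (DROP): [5]

[5]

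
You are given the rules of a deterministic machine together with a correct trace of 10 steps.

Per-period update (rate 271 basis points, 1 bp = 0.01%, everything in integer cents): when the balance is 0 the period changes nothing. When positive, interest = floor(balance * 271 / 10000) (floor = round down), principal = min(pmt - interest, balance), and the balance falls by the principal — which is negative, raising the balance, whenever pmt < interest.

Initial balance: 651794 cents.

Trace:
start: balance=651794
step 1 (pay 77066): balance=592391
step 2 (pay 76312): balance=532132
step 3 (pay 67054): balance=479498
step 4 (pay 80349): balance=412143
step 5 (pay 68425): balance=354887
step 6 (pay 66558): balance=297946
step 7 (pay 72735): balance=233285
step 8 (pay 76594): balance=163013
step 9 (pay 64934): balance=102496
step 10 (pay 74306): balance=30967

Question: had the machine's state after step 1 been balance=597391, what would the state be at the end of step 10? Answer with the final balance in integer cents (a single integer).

state after step 1 := balance=597391
step 2 (pay 76312): balance=537268
step 3 (pay 67054): balance=484773
step 4 (pay 80349): balance=417561
step 5 (pay 68425): balance=360451
step 6 (pay 66558): balance=303661
step 7 (pay 72735): balance=239155
step 8 (pay 76594): balance=169042
step 9 (pay 64934): balance=108689
step 10 (pay 74306): balance=37328

37328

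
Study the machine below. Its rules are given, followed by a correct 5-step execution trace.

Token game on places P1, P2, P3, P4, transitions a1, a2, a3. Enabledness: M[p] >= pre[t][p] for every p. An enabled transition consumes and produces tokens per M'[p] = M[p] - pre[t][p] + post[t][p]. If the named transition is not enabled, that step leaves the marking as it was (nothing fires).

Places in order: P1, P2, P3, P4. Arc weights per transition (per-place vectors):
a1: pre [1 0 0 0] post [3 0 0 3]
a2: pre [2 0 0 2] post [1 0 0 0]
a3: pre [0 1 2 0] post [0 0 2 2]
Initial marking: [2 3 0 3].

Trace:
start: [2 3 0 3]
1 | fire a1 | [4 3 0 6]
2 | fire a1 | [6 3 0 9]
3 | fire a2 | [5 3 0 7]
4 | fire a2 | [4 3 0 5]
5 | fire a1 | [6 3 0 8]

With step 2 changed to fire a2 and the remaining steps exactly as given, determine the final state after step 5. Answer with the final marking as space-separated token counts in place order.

(re-executing from step 2 with the substitution; state before step 2: [4 3 0 6])
2 | fire a2 | [3 3 0 4]
3 | fire a2 | [2 3 0 2]
4 | fire a2 | [1 3 0 0]
5 | fire a1 | [3 3 0 3]

3 3 0 3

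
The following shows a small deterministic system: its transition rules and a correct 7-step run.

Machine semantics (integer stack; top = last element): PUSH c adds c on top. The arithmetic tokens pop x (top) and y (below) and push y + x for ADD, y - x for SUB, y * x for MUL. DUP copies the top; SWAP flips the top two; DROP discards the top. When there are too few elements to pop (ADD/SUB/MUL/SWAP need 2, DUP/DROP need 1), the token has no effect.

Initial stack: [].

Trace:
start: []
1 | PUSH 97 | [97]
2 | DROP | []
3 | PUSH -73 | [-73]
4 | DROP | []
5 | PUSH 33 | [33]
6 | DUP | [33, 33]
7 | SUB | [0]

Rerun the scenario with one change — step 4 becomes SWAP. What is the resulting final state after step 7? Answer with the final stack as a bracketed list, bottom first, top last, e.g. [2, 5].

[-73, 0]

(re-executing from step 4 with the substitution; state before step 4: [-73])
4 | SWAP | [-73]
5 | PUSH 33 | [-73, 33]
6 | DUP | [-73, 33, 33]
7 | SUB | [-73, 0]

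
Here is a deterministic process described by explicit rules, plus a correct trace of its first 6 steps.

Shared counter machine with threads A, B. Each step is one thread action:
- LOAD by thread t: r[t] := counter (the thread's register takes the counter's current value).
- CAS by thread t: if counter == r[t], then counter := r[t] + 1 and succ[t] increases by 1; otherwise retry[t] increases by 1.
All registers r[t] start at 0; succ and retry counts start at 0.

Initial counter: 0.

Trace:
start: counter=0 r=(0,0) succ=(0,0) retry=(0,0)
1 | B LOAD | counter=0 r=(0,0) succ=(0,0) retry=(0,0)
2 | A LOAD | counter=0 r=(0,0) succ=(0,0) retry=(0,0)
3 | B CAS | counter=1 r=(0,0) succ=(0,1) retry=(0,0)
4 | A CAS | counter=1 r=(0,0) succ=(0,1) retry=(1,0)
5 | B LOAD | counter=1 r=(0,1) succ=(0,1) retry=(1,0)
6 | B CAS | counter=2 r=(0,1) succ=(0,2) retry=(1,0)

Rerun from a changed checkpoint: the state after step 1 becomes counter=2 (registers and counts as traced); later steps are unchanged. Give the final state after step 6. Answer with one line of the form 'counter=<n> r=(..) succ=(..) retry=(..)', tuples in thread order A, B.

state after step 1 := counter=2 r=(0,0) succ=(0,0) retry=(0,0)
2 | A LOAD | counter=2 r=(2,0) succ=(0,0) retry=(0,0)
3 | B CAS | counter=2 r=(2,0) succ=(0,0) retry=(0,1)
4 | A CAS | counter=3 r=(2,0) succ=(1,0) retry=(0,1)
5 | B LOAD | counter=3 r=(2,3) succ=(1,0) retry=(0,1)
6 | B CAS | counter=4 r=(2,3) succ=(1,1) retry=(0,1)

counter=4 r=(2,3) succ=(1,1) retry=(0,1)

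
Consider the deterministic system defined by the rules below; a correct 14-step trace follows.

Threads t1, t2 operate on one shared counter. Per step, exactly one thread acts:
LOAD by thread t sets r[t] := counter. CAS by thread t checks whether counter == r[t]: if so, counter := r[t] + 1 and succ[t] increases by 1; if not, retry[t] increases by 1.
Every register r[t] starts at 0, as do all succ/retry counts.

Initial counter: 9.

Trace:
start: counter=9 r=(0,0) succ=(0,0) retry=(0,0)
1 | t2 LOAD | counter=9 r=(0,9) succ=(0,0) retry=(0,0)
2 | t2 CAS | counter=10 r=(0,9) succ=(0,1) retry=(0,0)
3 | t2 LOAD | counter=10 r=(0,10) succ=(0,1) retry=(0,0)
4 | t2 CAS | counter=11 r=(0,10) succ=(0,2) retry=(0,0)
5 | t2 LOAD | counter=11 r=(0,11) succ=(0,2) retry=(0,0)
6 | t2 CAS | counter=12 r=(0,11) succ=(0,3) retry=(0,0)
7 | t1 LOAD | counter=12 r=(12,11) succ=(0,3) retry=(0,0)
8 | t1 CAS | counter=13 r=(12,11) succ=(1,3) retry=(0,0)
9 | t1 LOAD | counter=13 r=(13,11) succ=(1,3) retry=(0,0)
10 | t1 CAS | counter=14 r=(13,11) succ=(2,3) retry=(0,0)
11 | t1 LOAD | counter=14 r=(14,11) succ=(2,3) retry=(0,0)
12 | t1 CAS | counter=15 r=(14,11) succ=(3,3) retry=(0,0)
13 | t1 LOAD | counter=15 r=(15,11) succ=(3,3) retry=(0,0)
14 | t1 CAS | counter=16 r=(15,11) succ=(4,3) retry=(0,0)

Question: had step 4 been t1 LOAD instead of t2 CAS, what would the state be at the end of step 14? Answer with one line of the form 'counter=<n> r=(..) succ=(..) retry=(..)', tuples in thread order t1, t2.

counter=15 r=(14,10) succ=(4,2) retry=(0,0)

(re-executing from step 4 with the substitution; state before step 4: counter=10 r=(0,10) succ=(0,1) retry=(0,0))
4 | t1 LOAD | counter=10 r=(10,10) succ=(0,1) retry=(0,0)
5 | t2 LOAD | counter=10 r=(10,10) succ=(0,1) retry=(0,0)
6 | t2 CAS | counter=11 r=(10,10) succ=(0,2) retry=(0,0)
7 | t1 LOAD | counter=11 r=(11,10) succ=(0,2) retry=(0,0)
8 | t1 CAS | counter=12 r=(11,10) succ=(1,2) retry=(0,0)
9 | t1 LOAD | counter=12 r=(12,10) succ=(1,2) retry=(0,0)
10 | t1 CAS | counter=13 r=(12,10) succ=(2,2) retry=(0,0)
11 | t1 LOAD | counter=13 r=(13,10) succ=(2,2) retry=(0,0)
12 | t1 CAS | counter=14 r=(13,10) succ=(3,2) retry=(0,0)
13 | t1 LOAD | counter=14 r=(14,10) succ=(3,2) retry=(0,0)
14 | t1 CAS | counter=15 r=(14,10) succ=(4,2) retry=(0,0)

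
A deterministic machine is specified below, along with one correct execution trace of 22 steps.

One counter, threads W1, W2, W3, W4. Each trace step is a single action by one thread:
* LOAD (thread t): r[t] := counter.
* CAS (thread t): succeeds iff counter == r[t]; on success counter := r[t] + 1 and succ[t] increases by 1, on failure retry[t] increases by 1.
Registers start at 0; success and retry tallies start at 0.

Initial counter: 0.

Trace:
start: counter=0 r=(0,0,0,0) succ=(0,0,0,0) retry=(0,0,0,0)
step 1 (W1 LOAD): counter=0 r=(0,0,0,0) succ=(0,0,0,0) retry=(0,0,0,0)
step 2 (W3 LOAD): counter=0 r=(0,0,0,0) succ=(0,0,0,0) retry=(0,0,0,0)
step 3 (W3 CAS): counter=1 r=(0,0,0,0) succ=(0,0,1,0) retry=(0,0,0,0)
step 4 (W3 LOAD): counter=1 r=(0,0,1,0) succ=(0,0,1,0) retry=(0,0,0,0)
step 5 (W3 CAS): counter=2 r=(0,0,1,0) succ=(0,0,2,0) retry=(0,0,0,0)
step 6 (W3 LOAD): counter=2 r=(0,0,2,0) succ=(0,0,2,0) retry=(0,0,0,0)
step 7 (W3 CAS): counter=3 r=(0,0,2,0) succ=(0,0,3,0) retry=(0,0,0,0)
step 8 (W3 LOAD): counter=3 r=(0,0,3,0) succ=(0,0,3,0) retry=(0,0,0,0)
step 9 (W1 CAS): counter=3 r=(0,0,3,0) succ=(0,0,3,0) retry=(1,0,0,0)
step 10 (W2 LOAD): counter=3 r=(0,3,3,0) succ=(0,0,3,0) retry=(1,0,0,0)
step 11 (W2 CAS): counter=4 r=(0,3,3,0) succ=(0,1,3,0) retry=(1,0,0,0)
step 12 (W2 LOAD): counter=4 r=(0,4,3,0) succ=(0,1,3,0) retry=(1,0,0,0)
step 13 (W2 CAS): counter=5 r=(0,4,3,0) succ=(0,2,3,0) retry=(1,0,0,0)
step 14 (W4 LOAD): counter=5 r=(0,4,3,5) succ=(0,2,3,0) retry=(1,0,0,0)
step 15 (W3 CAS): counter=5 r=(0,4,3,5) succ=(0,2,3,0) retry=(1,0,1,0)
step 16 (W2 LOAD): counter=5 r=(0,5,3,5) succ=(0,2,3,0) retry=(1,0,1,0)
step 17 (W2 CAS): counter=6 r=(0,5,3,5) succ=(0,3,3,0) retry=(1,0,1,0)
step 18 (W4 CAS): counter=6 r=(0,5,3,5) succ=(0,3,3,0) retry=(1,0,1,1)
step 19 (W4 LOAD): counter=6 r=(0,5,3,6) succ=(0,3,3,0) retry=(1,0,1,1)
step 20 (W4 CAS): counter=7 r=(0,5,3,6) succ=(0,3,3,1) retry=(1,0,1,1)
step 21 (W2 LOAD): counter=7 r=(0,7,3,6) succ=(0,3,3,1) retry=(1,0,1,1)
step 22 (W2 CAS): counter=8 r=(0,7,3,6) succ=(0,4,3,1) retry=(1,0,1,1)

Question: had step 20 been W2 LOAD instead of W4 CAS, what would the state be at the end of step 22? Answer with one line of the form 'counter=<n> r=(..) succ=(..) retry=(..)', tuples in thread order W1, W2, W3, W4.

(re-executing from step 20 with the substitution; state before step 20: counter=6 r=(0,5,3,6) succ=(0,3,3,0) retry=(1,0,1,1))
step 20 (W2 LOAD): counter=6 r=(0,6,3,6) succ=(0,3,3,0) retry=(1,0,1,1)
step 21 (W2 LOAD): counter=6 r=(0,6,3,6) succ=(0,3,3,0) retry=(1,0,1,1)
step 22 (W2 CAS): counter=7 r=(0,6,3,6) succ=(0,4,3,0) retry=(1,0,1,1)

counter=7 r=(0,6,3,6) succ=(0,4,3,0) retry=(1,0,1,1)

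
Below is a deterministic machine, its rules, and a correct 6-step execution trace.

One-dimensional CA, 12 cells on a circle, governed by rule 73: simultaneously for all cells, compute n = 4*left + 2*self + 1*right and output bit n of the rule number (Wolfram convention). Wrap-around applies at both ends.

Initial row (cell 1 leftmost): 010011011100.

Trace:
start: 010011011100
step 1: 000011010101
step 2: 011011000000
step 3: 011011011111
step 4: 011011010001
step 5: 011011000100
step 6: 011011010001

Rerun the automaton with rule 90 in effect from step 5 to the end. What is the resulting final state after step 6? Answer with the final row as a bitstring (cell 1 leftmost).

(re-executing steps 5..6 under rule 90; state before step 5: 011011010001)
step 5: 011011001010
step 6: 111011110001

111011110001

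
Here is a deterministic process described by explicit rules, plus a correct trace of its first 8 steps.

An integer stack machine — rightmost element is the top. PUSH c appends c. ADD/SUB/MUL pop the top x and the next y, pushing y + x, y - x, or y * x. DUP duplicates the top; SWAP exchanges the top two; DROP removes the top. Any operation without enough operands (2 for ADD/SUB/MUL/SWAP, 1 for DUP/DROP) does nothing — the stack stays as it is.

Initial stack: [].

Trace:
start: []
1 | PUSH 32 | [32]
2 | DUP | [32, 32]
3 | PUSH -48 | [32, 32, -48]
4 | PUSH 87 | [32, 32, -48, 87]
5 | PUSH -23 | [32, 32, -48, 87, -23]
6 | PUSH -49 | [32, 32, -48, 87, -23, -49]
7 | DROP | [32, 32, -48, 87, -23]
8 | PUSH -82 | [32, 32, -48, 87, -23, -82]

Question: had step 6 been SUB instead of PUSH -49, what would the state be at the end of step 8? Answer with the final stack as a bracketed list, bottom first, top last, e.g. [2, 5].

(re-executing from step 6 with the substitution; state before step 6: [32, 32, -48, 87, -23])
6 | SUB | [32, 32, -48, 110]
7 | DROP | [32, 32, -48]
8 | PUSH -82 | [32, 32, -48, -82]

[32, 32, -48, -82]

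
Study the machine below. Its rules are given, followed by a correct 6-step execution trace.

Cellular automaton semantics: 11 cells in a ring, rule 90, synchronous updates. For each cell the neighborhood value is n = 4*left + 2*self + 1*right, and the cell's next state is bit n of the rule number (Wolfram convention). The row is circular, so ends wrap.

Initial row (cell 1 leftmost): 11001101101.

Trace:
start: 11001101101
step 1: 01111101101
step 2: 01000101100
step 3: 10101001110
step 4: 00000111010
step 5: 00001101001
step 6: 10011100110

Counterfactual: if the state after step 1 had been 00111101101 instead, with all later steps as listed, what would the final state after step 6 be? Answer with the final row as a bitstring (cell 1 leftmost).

10010111100

state after step 1 := 00111101101
step 2: 11100101100
step 3: 10111001111
step 4: 10101111000
step 5: 00001001101
step 6: 10010111100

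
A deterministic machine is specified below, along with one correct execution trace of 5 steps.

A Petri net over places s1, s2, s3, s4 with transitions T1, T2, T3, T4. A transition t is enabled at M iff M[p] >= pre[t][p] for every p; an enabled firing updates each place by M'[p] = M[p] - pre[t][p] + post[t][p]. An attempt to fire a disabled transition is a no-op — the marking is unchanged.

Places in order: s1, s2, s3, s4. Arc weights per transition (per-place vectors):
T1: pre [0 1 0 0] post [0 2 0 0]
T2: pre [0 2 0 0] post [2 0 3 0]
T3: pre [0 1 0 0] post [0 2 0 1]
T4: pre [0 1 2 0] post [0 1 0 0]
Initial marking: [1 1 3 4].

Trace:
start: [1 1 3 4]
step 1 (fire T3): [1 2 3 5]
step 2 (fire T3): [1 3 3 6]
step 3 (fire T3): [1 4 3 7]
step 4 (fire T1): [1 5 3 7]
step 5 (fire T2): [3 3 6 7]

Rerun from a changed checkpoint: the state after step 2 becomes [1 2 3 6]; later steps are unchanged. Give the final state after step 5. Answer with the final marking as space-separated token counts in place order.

state after step 2 := [1 2 3 6]
step 3 (fire T3): [1 3 3 7]
step 4 (fire T1): [1 4 3 7]
step 5 (fire T2): [3 2 6 7]

3 2 6 7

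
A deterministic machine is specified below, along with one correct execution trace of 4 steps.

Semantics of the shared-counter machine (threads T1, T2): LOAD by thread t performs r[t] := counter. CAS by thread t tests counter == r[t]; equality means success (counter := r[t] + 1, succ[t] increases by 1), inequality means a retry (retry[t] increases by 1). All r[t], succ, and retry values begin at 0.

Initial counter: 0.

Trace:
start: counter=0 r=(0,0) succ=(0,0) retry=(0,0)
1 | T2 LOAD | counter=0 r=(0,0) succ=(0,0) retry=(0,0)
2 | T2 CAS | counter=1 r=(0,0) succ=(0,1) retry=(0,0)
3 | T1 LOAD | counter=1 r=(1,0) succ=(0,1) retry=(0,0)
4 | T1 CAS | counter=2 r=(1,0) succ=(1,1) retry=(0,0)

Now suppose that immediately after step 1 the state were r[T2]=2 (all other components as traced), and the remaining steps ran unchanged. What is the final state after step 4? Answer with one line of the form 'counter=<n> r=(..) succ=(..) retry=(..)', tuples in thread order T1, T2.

counter=1 r=(0,2) succ=(1,0) retry=(0,1)

state after step 1 := counter=0 r=(0,2) succ=(0,0) retry=(0,0)
2 | T2 CAS | counter=0 r=(0,2) succ=(0,0) retry=(0,1)
3 | T1 LOAD | counter=0 r=(0,2) succ=(0,0) retry=(0,1)
4 | T1 CAS | counter=1 r=(0,2) succ=(1,0) retry=(0,1)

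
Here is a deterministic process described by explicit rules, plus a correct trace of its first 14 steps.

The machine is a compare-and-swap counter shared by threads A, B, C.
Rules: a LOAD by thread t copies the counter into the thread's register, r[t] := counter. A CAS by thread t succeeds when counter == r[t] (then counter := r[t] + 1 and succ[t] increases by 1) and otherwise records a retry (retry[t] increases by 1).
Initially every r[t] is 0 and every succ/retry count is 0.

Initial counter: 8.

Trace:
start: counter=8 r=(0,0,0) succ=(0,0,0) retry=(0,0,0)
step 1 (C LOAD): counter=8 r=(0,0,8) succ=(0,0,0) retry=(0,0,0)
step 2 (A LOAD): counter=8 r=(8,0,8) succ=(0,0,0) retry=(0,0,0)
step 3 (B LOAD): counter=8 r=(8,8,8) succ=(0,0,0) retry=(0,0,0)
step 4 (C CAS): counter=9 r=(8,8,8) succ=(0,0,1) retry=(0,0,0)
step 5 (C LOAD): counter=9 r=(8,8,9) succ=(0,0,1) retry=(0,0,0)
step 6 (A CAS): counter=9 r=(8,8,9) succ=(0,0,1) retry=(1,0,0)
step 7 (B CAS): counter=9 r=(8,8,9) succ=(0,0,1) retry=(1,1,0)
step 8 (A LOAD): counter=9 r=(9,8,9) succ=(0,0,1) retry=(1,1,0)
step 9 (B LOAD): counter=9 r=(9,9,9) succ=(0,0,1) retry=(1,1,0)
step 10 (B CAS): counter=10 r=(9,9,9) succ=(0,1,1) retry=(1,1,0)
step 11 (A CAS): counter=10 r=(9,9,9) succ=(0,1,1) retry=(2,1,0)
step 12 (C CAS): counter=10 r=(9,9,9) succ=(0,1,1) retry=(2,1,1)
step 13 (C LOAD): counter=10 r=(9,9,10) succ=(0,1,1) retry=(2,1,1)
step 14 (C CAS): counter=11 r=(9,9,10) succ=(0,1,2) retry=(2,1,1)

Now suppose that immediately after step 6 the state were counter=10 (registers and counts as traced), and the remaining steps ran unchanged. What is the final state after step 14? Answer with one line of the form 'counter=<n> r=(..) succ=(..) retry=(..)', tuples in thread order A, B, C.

state after step 6 := counter=10 r=(8,8,9) succ=(0,0,1) retry=(1,0,0)
step 7 (B CAS): counter=10 r=(8,8,9) succ=(0,0,1) retry=(1,1,0)
step 8 (A LOAD): counter=10 r=(10,8,9) succ=(0,0,1) retry=(1,1,0)
step 9 (B LOAD): counter=10 r=(10,10,9) succ=(0,0,1) retry=(1,1,0)
step 10 (B CAS): counter=11 r=(10,10,9) succ=(0,1,1) retry=(1,1,0)
step 11 (A CAS): counter=11 r=(10,10,9) succ=(0,1,1) retry=(2,1,0)
step 12 (C CAS): counter=11 r=(10,10,9) succ=(0,1,1) retry=(2,1,1)
step 13 (C LOAD): counter=11 r=(10,10,11) succ=(0,1,1) retry=(2,1,1)
step 14 (C CAS): counter=12 r=(10,10,11) succ=(0,1,2) retry=(2,1,1)

counter=12 r=(10,10,11) succ=(0,1,2) retry=(2,1,1)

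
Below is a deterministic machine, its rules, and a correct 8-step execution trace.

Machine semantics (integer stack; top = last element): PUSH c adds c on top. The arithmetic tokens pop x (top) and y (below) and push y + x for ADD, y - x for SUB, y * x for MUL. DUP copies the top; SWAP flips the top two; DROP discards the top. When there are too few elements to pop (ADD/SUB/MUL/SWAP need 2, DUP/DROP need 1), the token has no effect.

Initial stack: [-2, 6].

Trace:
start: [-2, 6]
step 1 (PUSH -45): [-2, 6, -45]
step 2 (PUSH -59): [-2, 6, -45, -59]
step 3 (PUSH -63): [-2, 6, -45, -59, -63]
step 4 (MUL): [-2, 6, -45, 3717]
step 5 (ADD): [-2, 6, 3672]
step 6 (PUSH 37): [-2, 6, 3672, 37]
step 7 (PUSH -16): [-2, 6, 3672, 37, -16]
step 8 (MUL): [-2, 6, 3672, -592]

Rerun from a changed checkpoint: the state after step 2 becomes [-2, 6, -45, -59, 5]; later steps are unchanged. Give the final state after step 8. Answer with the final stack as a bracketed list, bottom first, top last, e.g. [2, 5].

state after step 2 := [-2, 6, -45, -59, 5]
step 3 (PUSH -63): [-2, 6, -45, -59, 5, -63]
step 4 (MUL): [-2, 6, -45, -59, -315]
step 5 (ADD): [-2, 6, -45, -374]
step 6 (PUSH 37): [-2, 6, -45, -374, 37]
step 7 (PUSH -16): [-2, 6, -45, -374, 37, -16]
step 8 (MUL): [-2, 6, -45, -374, -592]

[-2, 6, -45, -374, -592]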